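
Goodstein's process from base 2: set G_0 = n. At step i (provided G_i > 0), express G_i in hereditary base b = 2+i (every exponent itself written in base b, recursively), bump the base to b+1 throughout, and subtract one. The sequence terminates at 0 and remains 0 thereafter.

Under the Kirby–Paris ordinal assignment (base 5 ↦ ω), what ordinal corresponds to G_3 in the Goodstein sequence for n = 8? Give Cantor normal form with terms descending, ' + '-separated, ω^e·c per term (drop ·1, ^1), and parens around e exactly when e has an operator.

(0) 8|_2 = 2^(2 + 1) ↦ 3^(3 + 1)|_3 = 81 ⇒ 80
(1) 80|_3 = 2·3^3 + 2·3^2 + 2·3 + 2 ↦ 2·4^4 + 2·4^2 + 2·4 + 2|_4 = 554 ⇒ 553
(2) 553|_4 = 2·4^4 + 2·4^2 + 2·4 + 1 ↦ 2·5^5 + 2·5^2 + 2·5 + 1|_5 = 6311 ⇒ 6310

ω^ω·2 + ω^2·2 + ω·2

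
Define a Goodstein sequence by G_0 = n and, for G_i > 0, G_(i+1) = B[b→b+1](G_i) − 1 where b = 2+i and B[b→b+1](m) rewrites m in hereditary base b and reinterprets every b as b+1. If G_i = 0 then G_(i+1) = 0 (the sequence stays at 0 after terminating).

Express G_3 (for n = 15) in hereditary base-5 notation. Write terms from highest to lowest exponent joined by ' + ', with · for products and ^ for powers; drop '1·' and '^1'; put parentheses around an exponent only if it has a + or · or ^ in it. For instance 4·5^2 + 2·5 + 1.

(0) 15|_2 = 2^(2 + 1) + 2^2 + 2 + 1 ↦ 3^(3 + 1) + 3^3 + 3 + 1|_3 = 112 ⇒ 111
(1) 111|_3 = 3^(3 + 1) + 3^3 + 3 ↦ 4^(4 + 1) + 4^4 + 4|_4 = 1284 ⇒ 1283
(2) 1283|_4 = 4^(4 + 1) + 4^4 + 3 ↦ 5^(5 + 1) + 5^5 + 3|_5 = 18753 ⇒ 18752

5^(5 + 1) + 5^5 + 2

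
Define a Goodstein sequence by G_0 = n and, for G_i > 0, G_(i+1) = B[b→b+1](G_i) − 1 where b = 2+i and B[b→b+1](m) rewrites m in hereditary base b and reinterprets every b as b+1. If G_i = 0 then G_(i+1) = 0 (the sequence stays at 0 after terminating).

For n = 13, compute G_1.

G_0 = 13. HB_2(13) = 2^(2 + 1) + 2^2 + 1. Bump = 109. G_1 = 108.
G_1 = 108. HB_3(108) = 3^(3 + 1) + 3^3. Bump = 1280. G_2 = 1279.

108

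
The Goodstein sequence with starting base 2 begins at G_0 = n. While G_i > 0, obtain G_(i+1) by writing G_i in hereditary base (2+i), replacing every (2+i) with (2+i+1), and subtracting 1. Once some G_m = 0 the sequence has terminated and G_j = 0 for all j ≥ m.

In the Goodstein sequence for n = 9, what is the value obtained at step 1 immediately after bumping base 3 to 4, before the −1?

G_0=9  [base 2] 2^(2 + 1) + 1  →[2↦3]→  3^(3 + 1) + 1 = 82  −1 ⇒ G_1=81
G_1=81  [base 3] 3^(3 + 1)  →[3↦4]→  4^(4 + 1) = 1024  −1 ⇒ G_2=1023

1024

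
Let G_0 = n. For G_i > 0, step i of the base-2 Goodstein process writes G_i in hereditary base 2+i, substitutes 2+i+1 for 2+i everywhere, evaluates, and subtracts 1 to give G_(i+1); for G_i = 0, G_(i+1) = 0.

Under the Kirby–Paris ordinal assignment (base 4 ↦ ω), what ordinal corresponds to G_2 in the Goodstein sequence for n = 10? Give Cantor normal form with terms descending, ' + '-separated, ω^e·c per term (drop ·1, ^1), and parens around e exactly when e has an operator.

ω^(ω + 1) + 1

(0) 10|_2 = 2^(2 + 1) + 2 ↦ 3^(3 + 1) + 3|_3 = 84 ⇒ 83
(1) 83|_3 = 3^(3 + 1) + 2 ↦ 4^(4 + 1) + 2|_4 = 1026 ⇒ 1025
(2) 1025|_4 = 4^(4 + 1) + 1 ↦ 5^(5 + 1) + 1|_5 = 15626 ⇒ 15625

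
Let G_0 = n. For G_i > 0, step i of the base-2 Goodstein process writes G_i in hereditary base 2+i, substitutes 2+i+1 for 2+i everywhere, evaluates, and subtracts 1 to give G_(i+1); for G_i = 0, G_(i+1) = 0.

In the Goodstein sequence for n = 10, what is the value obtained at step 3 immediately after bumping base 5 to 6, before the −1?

i=0: 10 = 2^(2 + 1) + 2 (b=2); 2→3: 3^(3 + 1) + 3 = 84; 84−1 = 83
i=1: 83 = 3^(3 + 1) + 2 (b=3); 3→4: 4^(4 + 1) + 2 = 1026; 1026−1 = 1025
i=2: 1025 = 4^(4 + 1) + 1 (b=4); 4→5: 5^(5 + 1) + 1 = 15626; 15626−1 = 15625
i=3: 15625 = 5^(5 + 1) (b=5); 5→6: 6^(6 + 1) = 279936; 279936−1 = 279935

279936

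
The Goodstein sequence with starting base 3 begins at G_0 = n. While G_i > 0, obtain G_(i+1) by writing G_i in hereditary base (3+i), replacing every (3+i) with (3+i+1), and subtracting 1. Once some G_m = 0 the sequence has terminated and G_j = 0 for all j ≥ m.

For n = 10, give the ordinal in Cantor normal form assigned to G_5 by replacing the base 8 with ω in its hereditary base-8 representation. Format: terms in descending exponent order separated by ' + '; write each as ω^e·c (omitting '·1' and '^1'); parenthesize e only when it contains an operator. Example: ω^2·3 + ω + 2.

G_0=10  [base 3] 3^2 + 1  →[3↦4]→  4^2 + 1 = 17  −1 ⇒ G_1=16
G_1=16  [base 4] 4^2  →[4↦5]→  5^2 = 25  −1 ⇒ G_2=24
G_2=24  [base 5] 4·5 + 4  →[5↦6]→  4·6 + 4 = 28  −1 ⇒ G_3=27
G_3=27  [base 6] 4·6 + 3  →[6↦7]→  4·7 + 3 = 31  −1 ⇒ G_4=30
G_4=30  [base 7] 4·7 + 2  →[7↦8]→  4·8 + 2 = 34  −1 ⇒ G_5=33
G_5=33  [base 8] 4·8 + 1  →[8↦9]→  4·9 + 1 = 37  −1 ⇒ G_6=36

ω·4 + 1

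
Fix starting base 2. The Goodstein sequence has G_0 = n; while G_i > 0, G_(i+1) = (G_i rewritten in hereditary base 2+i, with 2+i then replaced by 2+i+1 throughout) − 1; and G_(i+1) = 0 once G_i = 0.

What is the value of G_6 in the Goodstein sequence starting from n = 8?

33554571

G_0=8  [base 2] 2^(2 + 1)  →[2↦3]→  3^(3 + 1) = 81  −1 ⇒ G_1=80
G_1=80  [base 3] 2·3^3 + 2·3^2 + 2·3 + 2  →[3↦4]→  2·4^4 + 2·4^2 + 2·4 + 2 = 554  −1 ⇒ G_2=553
G_2=553  [base 4] 2·4^4 + 2·4^2 + 2·4 + 1  →[4↦5]→  2·5^5 + 2·5^2 + 2·5 + 1 = 6311  −1 ⇒ G_3=6310
G_3=6310  [base 5] 2·5^5 + 2·5^2 + 2·5  →[5↦6]→  2·6^6 + 2·6^2 + 2·6 = 93396  −1 ⇒ G_4=93395
G_4=93395  [base 6] 2·6^6 + 2·6^2 + 6 + 5  →[6↦7]→  2·7^7 + 2·7^2 + 7 + 5 = 1647196  −1 ⇒ G_5=1647195
G_5=1647195  [base 7] 2·7^7 + 2·7^2 + 7 + 4  →[7↦8]→  2·8^8 + 2·8^2 + 8 + 4 = 33554572  −1 ⇒ G_6=33554571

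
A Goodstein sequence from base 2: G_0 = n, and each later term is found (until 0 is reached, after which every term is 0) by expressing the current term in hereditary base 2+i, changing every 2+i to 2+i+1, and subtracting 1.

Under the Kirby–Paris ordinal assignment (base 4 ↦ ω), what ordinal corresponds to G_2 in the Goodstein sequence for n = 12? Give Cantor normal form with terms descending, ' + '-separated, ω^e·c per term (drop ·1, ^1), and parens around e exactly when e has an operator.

ω^(ω + 1) + ω^2·2 + ω·2 + 1

step 0: 12 = 2^(2 + 1) + 2^2; sub 3 for 2: 3^(3 + 1) + 3^3; = 108; G_1 = 108−1 = 107
step 1: 107 = 3^(3 + 1) + 2·3^2 + 2·3 + 2; sub 4 for 3: 4^(4 + 1) + 2·4^2 + 2·4 + 2; = 1066; G_2 = 1066−1 = 1065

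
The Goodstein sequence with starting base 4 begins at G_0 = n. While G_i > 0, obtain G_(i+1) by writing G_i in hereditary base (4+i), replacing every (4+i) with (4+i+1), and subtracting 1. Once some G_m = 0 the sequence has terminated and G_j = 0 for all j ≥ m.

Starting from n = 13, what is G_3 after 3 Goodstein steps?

base 4: 13 = 3·4 + 1; at 5: 3·5 + 1 = 16; next = 15
base 5: 15 = 3·5; at 6: 3·6 = 18; next = 17
base 6: 17 = 2·6 + 5; at 7: 2·7 + 5 = 19; next = 18

18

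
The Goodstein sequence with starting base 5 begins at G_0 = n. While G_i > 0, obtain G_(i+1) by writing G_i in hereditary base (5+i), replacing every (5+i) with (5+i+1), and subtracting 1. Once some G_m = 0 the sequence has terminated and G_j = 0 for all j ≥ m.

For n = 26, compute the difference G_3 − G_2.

5

i=0: 26 = 5^2 + 1 (b=5); 5→6: 6^2 + 1 = 37; 37−1 = 36
i=1: 36 = 6^2 (b=6); 6→7: 7^2 = 49; 49−1 = 48
i=2: 48 = 6·7 + 6 (b=7); 7→8: 6·8 + 6 = 54; 54−1 = 53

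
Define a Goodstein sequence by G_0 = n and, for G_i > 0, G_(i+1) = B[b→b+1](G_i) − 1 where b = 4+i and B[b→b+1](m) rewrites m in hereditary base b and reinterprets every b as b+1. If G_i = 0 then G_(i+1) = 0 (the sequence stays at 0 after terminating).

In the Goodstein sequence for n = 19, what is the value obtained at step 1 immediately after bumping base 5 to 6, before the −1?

19 —HB4→ 4^2 + 3 —bump→ 5^2 + 3 = 28 —(−1)→ 27
27 —HB5→ 5^2 + 2 —bump→ 6^2 + 2 = 38 —(−1)→ 37

38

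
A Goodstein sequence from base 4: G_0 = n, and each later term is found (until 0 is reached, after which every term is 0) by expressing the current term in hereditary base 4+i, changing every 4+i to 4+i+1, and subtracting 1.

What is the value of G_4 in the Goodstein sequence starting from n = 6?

5

[0] 6 ≡ 4 + 2 (base 4). Lift 5: 7. −1: 6.
[1] 6 ≡ 5 + 1 (base 5). Lift 6: 7. −1: 6.
[2] 6 ≡ 6 (base 6). Lift 7: 7. −1: 6.
[3] 6 ≡ 6 (base 7). Lift 8: 6. −1: 5.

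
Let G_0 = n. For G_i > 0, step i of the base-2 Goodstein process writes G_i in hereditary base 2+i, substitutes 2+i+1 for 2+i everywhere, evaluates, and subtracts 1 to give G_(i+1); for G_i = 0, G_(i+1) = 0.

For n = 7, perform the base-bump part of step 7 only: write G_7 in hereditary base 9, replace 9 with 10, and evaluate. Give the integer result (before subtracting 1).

77777776

(0) 7|_2 = 2^2 + 2 + 1 ↦ 3^3 + 3 + 1|_3 = 31 ⇒ 30
(1) 30|_3 = 3^3 + 3 ↦ 4^4 + 4|_4 = 260 ⇒ 259
(2) 259|_4 = 4^4 + 3 ↦ 5^5 + 3|_5 = 3128 ⇒ 3127
(3) 3127|_5 = 5^5 + 2 ↦ 6^6 + 2|_6 = 46658 ⇒ 46657
(4) 46657|_6 = 6^6 + 1 ↦ 7^7 + 1|_7 = 823544 ⇒ 823543
(5) 823543|_7 = 7^7 ↦ 8^8|_8 = 16777216 ⇒ 16777215
(6) 16777215|_8 = 7·8^7 + 7·8^6 + 7·8^5 + 7·8^4 + 7·8^3 + 7·8^2 + 7·8 + 7 ↦ 7·9^7 + 7·9^6 + 7·9^5 + 7·9^4 + 7·9^3 + 7·9^2 + 7·9 + 7|_9 = 37665880 ⇒ 37665879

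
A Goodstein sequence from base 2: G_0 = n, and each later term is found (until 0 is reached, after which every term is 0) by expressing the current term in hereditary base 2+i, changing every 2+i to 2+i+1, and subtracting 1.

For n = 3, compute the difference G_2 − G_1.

[0] 3 ≡ 2 + 1 (base 2). Lift 3: 4. −1: 3.
[1] 3 ≡ 3 (base 3). Lift 4: 4. −1: 3.

0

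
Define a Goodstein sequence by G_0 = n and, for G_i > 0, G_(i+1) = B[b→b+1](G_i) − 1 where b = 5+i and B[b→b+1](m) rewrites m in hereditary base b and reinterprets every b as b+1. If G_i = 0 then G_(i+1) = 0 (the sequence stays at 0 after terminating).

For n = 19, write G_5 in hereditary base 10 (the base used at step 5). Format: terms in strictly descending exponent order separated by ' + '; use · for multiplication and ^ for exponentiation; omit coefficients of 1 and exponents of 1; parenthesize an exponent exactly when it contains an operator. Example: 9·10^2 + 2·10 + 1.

2·10 + 9

(0) 19|_5 = 3·5 + 4 ↦ 3·6 + 4|_6 = 22 ⇒ 21
(1) 21|_6 = 3·6 + 3 ↦ 3·7 + 3|_7 = 24 ⇒ 23
(2) 23|_7 = 3·7 + 2 ↦ 3·8 + 2|_8 = 26 ⇒ 25
(3) 25|_8 = 3·8 + 1 ↦ 3·9 + 1|_9 = 28 ⇒ 27
(4) 27|_9 = 3·9 ↦ 3·10|_10 = 30 ⇒ 29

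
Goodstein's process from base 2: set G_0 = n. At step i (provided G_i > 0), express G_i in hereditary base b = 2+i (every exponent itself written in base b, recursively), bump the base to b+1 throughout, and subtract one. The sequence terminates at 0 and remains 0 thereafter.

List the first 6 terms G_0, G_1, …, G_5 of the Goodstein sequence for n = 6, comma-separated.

6 —HB2→ 2^2 + 2 —bump→ 3^3 + 3 = 30 —(−1)→ 29
29 —HB3→ 3^3 + 2 —bump→ 4^4 + 2 = 258 —(−1)→ 257
257 —HB4→ 4^4 + 1 —bump→ 5^5 + 1 = 3126 —(−1)→ 3125
3125 —HB5→ 5^5 —bump→ 6^6 = 46656 —(−1)→ 46655
46655 —HB6→ 5·6^5 + 5·6^4 + 5·6^3 + 5·6^2 + 5·6 + 5 —bump→ 5·7^5 + 5·7^4 + 5·7^3 + 5·7^2 + 5·7 + 5 = 98040 —(−1)→ 98039

6, 29, 257, 3125, 46655, 98039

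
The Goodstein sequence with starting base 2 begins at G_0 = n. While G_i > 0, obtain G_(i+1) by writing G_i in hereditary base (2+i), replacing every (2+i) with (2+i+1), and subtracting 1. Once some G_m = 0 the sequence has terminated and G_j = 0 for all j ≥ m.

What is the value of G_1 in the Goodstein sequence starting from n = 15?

111

[0] 15 ≡ 2^(2 + 1) + 2^2 + 2 + 1 (base 2). Lift 3: 112. −1: 111.
[1] 111 ≡ 3^(3 + 1) + 3^3 + 3 (base 3). Lift 4: 1284. −1: 1283.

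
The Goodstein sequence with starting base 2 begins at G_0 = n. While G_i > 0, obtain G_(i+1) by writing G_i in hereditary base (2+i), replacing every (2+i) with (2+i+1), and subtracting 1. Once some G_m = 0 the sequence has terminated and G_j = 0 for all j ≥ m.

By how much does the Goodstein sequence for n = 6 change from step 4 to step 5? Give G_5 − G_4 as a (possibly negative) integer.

G_0 = 6. HB_2(6) = 2^2 + 2. Bump = 30. G_1 = 29.
G_1 = 29. HB_3(29) = 3^3 + 2. Bump = 258. G_2 = 257.
G_2 = 257. HB_4(257) = 4^4 + 1. Bump = 3126. G_3 = 3125.
G_3 = 3125. HB_5(3125) = 5^5. Bump = 46656. G_4 = 46655.
G_4 = 46655. HB_6(46655) = 5·6^5 + 5·6^4 + 5·6^3 + 5·6^2 + 5·6 + 5. Bump = 98040. G_5 = 98039.

51384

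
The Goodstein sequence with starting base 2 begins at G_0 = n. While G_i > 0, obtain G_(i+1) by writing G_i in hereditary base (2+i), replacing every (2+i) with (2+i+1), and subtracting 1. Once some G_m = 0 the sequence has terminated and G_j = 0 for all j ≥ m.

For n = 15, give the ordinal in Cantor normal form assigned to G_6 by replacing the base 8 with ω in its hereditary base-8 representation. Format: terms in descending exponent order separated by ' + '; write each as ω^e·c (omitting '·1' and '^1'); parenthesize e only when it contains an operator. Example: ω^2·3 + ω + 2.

base 2: 15 = 2^(2 + 1) + 2^2 + 2 + 1; at 3: 3^(3 + 1) + 3^3 + 3 + 1 = 112; next = 111
base 3: 111 = 3^(3 + 1) + 3^3 + 3; at 4: 4^(4 + 1) + 4^4 + 4 = 1284; next = 1283
base 4: 1283 = 4^(4 + 1) + 4^4 + 3; at 5: 5^(5 + 1) + 5^5 + 3 = 18753; next = 18752
base 5: 18752 = 5^(5 + 1) + 5^5 + 2; at 6: 6^(6 + 1) + 6^6 + 2 = 326594; next = 326593
base 6: 326593 = 6^(6 + 1) + 6^6 + 1; at 7: 7^(7 + 1) + 7^7 + 1 = 6588345; next = 6588344
base 7: 6588344 = 7^(7 + 1) + 7^7; at 8: 8^(8 + 1) + 8^8 = 150994944; next = 150994943

ω^(ω + 1) + ω^7·7 + ω^6·7 + ω^5·7 + ω^4·7 + ω^3·7 + ω^2·7 + ω·7 + 7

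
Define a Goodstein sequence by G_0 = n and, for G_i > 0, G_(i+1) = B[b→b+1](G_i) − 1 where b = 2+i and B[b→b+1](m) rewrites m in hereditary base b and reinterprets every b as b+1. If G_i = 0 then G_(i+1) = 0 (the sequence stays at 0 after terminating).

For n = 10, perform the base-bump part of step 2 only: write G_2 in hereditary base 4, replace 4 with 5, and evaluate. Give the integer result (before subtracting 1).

15626

(0) 10|_2 = 2^(2 + 1) + 2 ↦ 3^(3 + 1) + 3|_3 = 84 ⇒ 83
(1) 83|_3 = 3^(3 + 1) + 2 ↦ 4^(4 + 1) + 2|_4 = 1026 ⇒ 1025
(2) 1025|_4 = 4^(4 + 1) + 1 ↦ 5^(5 + 1) + 1|_5 = 15626 ⇒ 15625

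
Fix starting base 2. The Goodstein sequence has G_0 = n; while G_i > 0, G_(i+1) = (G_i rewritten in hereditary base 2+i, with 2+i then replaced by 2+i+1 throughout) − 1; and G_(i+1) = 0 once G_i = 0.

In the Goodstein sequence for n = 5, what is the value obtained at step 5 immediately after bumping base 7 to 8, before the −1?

1752

5 —HB2→ 2^2 + 1 —bump→ 3^3 + 1 = 28 —(−1)→ 27
27 —HB3→ 3^3 —bump→ 4^4 = 256 —(−1)→ 255
255 —HB4→ 3·4^3 + 3·4^2 + 3·4 + 3 —bump→ 3·5^3 + 3·5^2 + 3·5 + 3 = 468 —(−1)→ 467
467 —HB5→ 3·5^3 + 3·5^2 + 3·5 + 2 —bump→ 3·6^3 + 3·6^2 + 3·6 + 2 = 776 —(−1)→ 775
775 —HB6→ 3·6^3 + 3·6^2 + 3·6 + 1 —bump→ 3·7^3 + 3·7^2 + 3·7 + 1 = 1198 —(−1)→ 1197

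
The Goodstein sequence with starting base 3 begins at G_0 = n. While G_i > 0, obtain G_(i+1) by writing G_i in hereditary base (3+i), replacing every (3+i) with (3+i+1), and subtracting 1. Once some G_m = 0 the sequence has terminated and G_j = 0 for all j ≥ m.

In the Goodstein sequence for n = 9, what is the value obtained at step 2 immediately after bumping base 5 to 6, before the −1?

[0] 9 ≡ 3^2 (base 3). Lift 4: 16. −1: 15.
[1] 15 ≡ 3·4 + 3 (base 4). Lift 5: 18. −1: 17.

20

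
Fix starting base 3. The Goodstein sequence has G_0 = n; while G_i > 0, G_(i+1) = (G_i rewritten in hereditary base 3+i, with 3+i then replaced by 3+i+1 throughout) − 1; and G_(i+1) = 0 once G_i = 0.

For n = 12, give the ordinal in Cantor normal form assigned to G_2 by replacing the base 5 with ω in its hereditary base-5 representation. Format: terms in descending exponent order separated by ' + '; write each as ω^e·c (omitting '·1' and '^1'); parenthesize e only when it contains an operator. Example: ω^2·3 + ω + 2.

ω^2 + 2

G_0=12  [base 3] 3^2 + 3  →[3↦4]→  4^2 + 4 = 20  −1 ⇒ G_1=19
G_1=19  [base 4] 4^2 + 3  →[4↦5]→  5^2 + 3 = 28  −1 ⇒ G_2=27
G_2=27  [base 5] 5^2 + 2  →[5↦6]→  6^2 + 2 = 38  −1 ⇒ G_3=37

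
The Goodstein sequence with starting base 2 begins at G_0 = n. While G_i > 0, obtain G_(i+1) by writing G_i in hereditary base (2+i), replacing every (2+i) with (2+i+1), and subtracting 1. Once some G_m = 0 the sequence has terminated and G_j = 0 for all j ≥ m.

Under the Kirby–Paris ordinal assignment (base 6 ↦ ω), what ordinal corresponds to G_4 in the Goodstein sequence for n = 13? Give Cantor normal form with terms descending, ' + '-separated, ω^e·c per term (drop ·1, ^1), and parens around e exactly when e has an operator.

[0] 13 ≡ 2^(2 + 1) + 2^2 + 1 (base 2). Lift 3: 109. −1: 108.
[1] 108 ≡ 3^(3 + 1) + 3^3 (base 3). Lift 4: 1280. −1: 1279.
[2] 1279 ≡ 4^(4 + 1) + 3·4^3 + 3·4^2 + 3·4 + 3 (base 4). Lift 5: 16093. −1: 16092.
[3] 16092 ≡ 5^(5 + 1) + 3·5^3 + 3·5^2 + 3·5 + 2 (base 5). Lift 6: 280712. −1: 280711.
[4] 280711 ≡ 6^(6 + 1) + 3·6^3 + 3·6^2 + 3·6 + 1 (base 6). Lift 7: 5765999. −1: 5765998.

ω^(ω + 1) + ω^3·3 + ω^2·3 + ω·3 + 1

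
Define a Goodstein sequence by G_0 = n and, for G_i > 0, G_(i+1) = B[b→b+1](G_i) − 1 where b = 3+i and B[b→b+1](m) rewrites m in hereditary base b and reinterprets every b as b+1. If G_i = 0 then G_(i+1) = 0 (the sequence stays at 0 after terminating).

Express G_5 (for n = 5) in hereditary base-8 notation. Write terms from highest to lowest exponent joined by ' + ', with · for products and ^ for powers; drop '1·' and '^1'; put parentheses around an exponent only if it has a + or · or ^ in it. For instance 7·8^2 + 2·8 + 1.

G_0 = 5. HB_3(5) = 3 + 2. Bump = 6. G_1 = 5.
G_1 = 5. HB_4(5) = 4 + 1. Bump = 6. G_2 = 5.
G_2 = 5. HB_5(5) = 5. Bump = 6. G_3 = 5.
G_3 = 5. HB_6(5) = 5. Bump = 5. G_4 = 4.
G_4 = 4. HB_7(4) = 4. Bump = 4. G_5 = 3.

3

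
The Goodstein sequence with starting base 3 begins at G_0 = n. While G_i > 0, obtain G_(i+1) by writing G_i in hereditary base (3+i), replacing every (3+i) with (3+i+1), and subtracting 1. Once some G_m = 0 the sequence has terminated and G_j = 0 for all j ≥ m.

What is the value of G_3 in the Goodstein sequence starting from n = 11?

i=0: 11 = 3^2 + 2 (b=3); 3→4: 4^2 + 2 = 18; 18−1 = 17
i=1: 17 = 4^2 + 1 (b=4); 4→5: 5^2 + 1 = 26; 26−1 = 25
i=2: 25 = 5^2 (b=5); 5→6: 6^2 = 36; 36−1 = 35
i=3: 35 = 5·6 + 5 (b=6); 6→7: 5·7 + 5 = 40; 40−1 = 39

35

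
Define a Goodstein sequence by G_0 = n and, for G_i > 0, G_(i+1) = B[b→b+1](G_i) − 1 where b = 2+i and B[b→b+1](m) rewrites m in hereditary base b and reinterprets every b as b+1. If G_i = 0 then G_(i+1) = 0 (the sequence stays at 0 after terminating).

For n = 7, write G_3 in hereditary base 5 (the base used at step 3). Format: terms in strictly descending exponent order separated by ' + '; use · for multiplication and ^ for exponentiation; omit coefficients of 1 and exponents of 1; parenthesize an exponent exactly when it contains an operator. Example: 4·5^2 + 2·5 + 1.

5^5 + 2

7 —HB2→ 2^2 + 2 + 1 —bump→ 3^3 + 3 + 1 = 31 —(−1)→ 30
30 —HB3→ 3^3 + 3 —bump→ 4^4 + 4 = 260 —(−1)→ 259
259 —HB4→ 4^4 + 3 —bump→ 5^5 + 3 = 3128 —(−1)→ 3127
3127 —HB5→ 5^5 + 2 —bump→ 6^6 + 2 = 46658 —(−1)→ 46657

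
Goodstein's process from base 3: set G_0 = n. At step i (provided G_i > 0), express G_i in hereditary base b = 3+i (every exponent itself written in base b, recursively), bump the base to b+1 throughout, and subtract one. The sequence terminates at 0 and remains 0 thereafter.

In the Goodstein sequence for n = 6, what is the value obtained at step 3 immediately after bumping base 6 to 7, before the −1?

8

step 0: 6 = 2·3; sub 4 for 3: 2·4; = 8; G_1 = 8−1 = 7
step 1: 7 = 4 + 3; sub 5 for 4: 5 + 3; = 8; G_2 = 8−1 = 7
step 2: 7 = 5 + 2; sub 6 for 5: 6 + 2; = 8; G_3 = 8−1 = 7
step 3: 7 = 6 + 1; sub 7 for 6: 7 + 1; = 8; G_4 = 8−1 = 7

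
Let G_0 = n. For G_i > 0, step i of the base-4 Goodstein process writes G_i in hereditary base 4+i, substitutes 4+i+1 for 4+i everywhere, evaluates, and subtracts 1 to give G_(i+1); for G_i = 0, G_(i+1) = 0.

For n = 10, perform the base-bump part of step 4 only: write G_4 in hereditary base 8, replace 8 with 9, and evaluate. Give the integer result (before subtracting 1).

i=0: 10 = 2·4 + 2 (b=4); 4→5: 2·5 + 2 = 12; 12−1 = 11
i=1: 11 = 2·5 + 1 (b=5); 5→6: 2·6 + 1 = 13; 13−1 = 12
i=2: 12 = 2·6 (b=6); 6→7: 2·7 = 14; 14−1 = 13
i=3: 13 = 7 + 6 (b=7); 7→8: 8 + 6 = 14; 14−1 = 13
i=4: 13 = 8 + 5 (b=8); 8→9: 9 + 5 = 14; 14−1 = 13

14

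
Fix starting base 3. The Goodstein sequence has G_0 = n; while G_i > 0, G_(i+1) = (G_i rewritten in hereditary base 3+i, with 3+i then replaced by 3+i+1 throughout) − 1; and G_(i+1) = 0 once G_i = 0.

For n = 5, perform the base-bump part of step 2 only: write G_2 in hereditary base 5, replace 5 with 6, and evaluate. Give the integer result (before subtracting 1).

step 0: 5 = 3 + 2; sub 4 for 3: 4 + 2; = 6; G_1 = 6−1 = 5
step 1: 5 = 4 + 1; sub 5 for 4: 5 + 1; = 6; G_2 = 6−1 = 5
step 2: 5 = 5; sub 6 for 5: 6; = 6; G_3 = 6−1 = 5

6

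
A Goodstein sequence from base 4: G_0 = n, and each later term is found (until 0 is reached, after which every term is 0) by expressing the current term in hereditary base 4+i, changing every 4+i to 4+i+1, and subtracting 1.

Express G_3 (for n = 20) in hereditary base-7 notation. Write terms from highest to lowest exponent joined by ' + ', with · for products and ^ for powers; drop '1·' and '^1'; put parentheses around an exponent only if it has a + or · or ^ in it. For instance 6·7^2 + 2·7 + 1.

base 4: 20 = 4^2 + 4; at 5: 5^2 + 5 = 30; next = 29
base 5: 29 = 5^2 + 4; at 6: 6^2 + 4 = 40; next = 39
base 6: 39 = 6^2 + 3; at 7: 7^2 + 3 = 52; next = 51

7^2 + 2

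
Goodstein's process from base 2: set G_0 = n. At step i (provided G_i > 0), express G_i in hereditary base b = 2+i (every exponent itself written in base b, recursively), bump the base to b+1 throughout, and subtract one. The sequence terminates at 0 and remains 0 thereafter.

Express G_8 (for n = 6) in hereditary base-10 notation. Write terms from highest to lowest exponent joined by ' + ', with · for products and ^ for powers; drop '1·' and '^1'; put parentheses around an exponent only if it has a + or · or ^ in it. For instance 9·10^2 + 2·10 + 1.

5·10^5 + 5·10^4 + 5·10^3 + 5·10^2 + 5·10 + 1

i=0: 6 = 2^2 + 2 (b=2); 2→3: 3^3 + 3 = 30; 30−1 = 29
i=1: 29 = 3^3 + 2 (b=3); 3→4: 4^4 + 2 = 258; 258−1 = 257
i=2: 257 = 4^4 + 1 (b=4); 4→5: 5^5 + 1 = 3126; 3126−1 = 3125
i=3: 3125 = 5^5 (b=5); 5→6: 6^6 = 46656; 46656−1 = 46655
i=4: 46655 = 5·6^5 + 5·6^4 + 5·6^3 + 5·6^2 + 5·6 + 5 (b=6); 6→7: 5·7^5 + 5·7^4 + 5·7^3 + 5·7^2 + 5·7 + 5 = 98040; 98040−1 = 98039
i=5: 98039 = 5·7^5 + 5·7^4 + 5·7^3 + 5·7^2 + 5·7 + 4 (b=7); 7→8: 5·8^5 + 5·8^4 + 5·8^3 + 5·8^2 + 5·8 + 4 = 187244; 187244−1 = 187243
i=6: 187243 = 5·8^5 + 5·8^4 + 5·8^3 + 5·8^2 + 5·8 + 3 (b=8); 8→9: 5·9^5 + 5·9^4 + 5·9^3 + 5·9^2 + 5·9 + 3 = 332148; 332148−1 = 332147
i=7: 332147 = 5·9^5 + 5·9^4 + 5·9^3 + 5·9^2 + 5·9 + 2 (b=9); 9→10: 5·10^5 + 5·10^4 + 5·10^3 + 5·10^2 + 5·10 + 2 = 555552; 555552−1 = 555551
i=8: 555551 = 5·10^5 + 5·10^4 + 5·10^3 + 5·10^2 + 5·10 + 1 (b=10); 10→11: 5·11^5 + 5·11^4 + 5·11^3 + 5·11^2 + 5·11 + 1 = 885776; 885776−1 = 885775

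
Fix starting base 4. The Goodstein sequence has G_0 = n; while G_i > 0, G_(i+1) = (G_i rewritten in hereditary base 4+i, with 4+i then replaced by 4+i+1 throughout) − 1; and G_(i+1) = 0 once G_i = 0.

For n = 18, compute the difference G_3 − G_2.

12

(0) 18|_4 = 4^2 + 2 ↦ 5^2 + 2|_5 = 27 ⇒ 26
(1) 26|_5 = 5^2 + 1 ↦ 6^2 + 1|_6 = 37 ⇒ 36
(2) 36|_6 = 6^2 ↦ 7^2|_7 = 49 ⇒ 48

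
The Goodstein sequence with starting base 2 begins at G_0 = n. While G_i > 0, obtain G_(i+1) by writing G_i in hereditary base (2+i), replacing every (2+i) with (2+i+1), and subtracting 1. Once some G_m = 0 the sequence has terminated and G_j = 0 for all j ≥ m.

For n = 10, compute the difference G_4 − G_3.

264310

step 0: 10 = 2^(2 + 1) + 2; sub 3 for 2: 3^(3 + 1) + 3; = 84; G_1 = 84−1 = 83
step 1: 83 = 3^(3 + 1) + 2; sub 4 for 3: 4^(4 + 1) + 2; = 1026; G_2 = 1026−1 = 1025
step 2: 1025 = 4^(4 + 1) + 1; sub 5 for 4: 5^(5 + 1) + 1; = 15626; G_3 = 15626−1 = 15625
step 3: 15625 = 5^(5 + 1); sub 6 for 5: 6^(6 + 1); = 279936; G_4 = 279936−1 = 279935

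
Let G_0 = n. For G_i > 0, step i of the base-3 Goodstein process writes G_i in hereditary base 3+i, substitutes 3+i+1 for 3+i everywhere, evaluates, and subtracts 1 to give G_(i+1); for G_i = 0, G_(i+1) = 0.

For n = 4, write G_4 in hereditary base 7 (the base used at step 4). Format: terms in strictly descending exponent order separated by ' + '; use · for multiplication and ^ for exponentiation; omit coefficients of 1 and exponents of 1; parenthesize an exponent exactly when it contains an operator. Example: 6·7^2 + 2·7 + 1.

base 3: 4 = 3 + 1; at 4: 4 + 1 = 5; next = 4
base 4: 4 = 4; at 5: 5 = 5; next = 4
base 5: 4 = 4; at 6: 4 = 4; next = 3
base 6: 3 = 3; at 7: 3 = 3; next = 2
base 7: 2 = 2; at 8: 2 = 2; next = 1

2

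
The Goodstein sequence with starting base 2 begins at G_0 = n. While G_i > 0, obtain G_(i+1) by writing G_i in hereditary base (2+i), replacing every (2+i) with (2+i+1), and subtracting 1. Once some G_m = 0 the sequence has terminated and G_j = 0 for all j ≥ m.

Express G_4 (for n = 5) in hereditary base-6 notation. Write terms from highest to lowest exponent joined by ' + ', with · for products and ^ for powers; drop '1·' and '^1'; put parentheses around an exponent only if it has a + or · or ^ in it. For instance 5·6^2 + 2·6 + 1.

3·6^3 + 3·6^2 + 3·6 + 1

G_0=5  [base 2] 2^2 + 1  →[2↦3]→  3^3 + 1 = 28  −1 ⇒ G_1=27
G_1=27  [base 3] 3^3  →[3↦4]→  4^4 = 256  −1 ⇒ G_2=255
G_2=255  [base 4] 3·4^3 + 3·4^2 + 3·4 + 3  →[4↦5]→  3·5^3 + 3·5^2 + 3·5 + 3 = 468  −1 ⇒ G_3=467
G_3=467  [base 5] 3·5^3 + 3·5^2 + 3·5 + 2  →[5↦6]→  3·6^3 + 3·6^2 + 3·6 + 2 = 776  −1 ⇒ G_4=775
G_4=775  [base 6] 3·6^3 + 3·6^2 + 3·6 + 1  →[6↦7]→  3·7^3 + 3·7^2 + 3·7 + 1 = 1198  −1 ⇒ G_5=1197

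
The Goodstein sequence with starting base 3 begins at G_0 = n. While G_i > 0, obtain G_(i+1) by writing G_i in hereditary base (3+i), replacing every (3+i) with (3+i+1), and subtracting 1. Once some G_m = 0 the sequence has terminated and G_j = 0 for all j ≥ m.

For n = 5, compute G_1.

5 —HB3→ 3 + 2 —bump→ 4 + 2 = 6 —(−1)→ 5
5 —HB4→ 4 + 1 —bump→ 5 + 1 = 6 —(−1)→ 5

5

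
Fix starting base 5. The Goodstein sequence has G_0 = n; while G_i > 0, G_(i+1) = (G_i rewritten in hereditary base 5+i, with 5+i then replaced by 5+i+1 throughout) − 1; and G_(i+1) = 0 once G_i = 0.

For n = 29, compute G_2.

29 —HB5→ 5^2 + 4 —bump→ 6^2 + 4 = 40 —(−1)→ 39
39 —HB6→ 6^2 + 3 —bump→ 7^2 + 3 = 52 —(−1)→ 51
51 —HB7→ 7^2 + 2 —bump→ 8^2 + 2 = 66 —(−1)→ 65

51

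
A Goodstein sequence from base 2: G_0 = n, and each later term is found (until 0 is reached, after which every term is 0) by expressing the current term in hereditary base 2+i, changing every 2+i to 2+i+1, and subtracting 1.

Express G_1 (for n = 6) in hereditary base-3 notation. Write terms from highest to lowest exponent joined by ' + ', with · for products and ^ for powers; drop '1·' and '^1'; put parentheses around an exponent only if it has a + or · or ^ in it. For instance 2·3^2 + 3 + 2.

base 2: 6 = 2^2 + 2; at 3: 3^3 + 3 = 30; next = 29
base 3: 29 = 3^3 + 2; at 4: 4^4 + 2 = 258; next = 257

3^3 + 2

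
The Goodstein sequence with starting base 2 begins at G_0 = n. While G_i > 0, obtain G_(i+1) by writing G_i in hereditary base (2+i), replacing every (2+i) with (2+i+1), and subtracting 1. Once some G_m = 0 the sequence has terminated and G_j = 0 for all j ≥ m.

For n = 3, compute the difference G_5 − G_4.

-1

[0] 3 ≡ 2 + 1 (base 2). Lift 3: 4. −1: 3.
[1] 3 ≡ 3 (base 3). Lift 4: 4. −1: 3.
[2] 3 ≡ 3 (base 4). Lift 5: 3. −1: 2.
[3] 2 ≡ 2 (base 5). Lift 6: 2. −1: 1.
[4] 1 ≡ 1 (base 6). Lift 7: 1. −1: 0.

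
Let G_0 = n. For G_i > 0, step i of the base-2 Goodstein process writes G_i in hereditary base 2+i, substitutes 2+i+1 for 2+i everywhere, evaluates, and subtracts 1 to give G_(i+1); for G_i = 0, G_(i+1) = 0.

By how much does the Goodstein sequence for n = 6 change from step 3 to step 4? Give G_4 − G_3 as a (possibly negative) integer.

43530

i=0: 6 = 2^2 + 2 (b=2); 2→3: 3^3 + 3 = 30; 30−1 = 29
i=1: 29 = 3^3 + 2 (b=3); 3→4: 4^4 + 2 = 258; 258−1 = 257
i=2: 257 = 4^4 + 1 (b=4); 4→5: 5^5 + 1 = 3126; 3126−1 = 3125
i=3: 3125 = 5^5 (b=5); 5→6: 6^6 = 46656; 46656−1 = 46655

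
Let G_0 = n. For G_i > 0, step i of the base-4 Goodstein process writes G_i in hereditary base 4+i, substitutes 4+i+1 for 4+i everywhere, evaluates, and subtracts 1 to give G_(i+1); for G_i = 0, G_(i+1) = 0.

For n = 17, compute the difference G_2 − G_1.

G_0 = 17. HB_4(17) = 4^2 + 1. Bump = 26. G_1 = 25.
G_1 = 25. HB_5(25) = 5^2. Bump = 36. G_2 = 35.

10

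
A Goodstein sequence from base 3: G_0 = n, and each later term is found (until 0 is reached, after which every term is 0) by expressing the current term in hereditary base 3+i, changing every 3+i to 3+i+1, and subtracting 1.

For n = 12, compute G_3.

12 —HB3→ 3^2 + 3 —bump→ 4^2 + 4 = 20 —(−1)→ 19
19 —HB4→ 4^2 + 3 —bump→ 5^2 + 3 = 28 —(−1)→ 27
27 —HB5→ 5^2 + 2 —bump→ 6^2 + 2 = 38 —(−1)→ 37
37 —HB6→ 6^2 + 1 —bump→ 7^2 + 1 = 50 —(−1)→ 49

37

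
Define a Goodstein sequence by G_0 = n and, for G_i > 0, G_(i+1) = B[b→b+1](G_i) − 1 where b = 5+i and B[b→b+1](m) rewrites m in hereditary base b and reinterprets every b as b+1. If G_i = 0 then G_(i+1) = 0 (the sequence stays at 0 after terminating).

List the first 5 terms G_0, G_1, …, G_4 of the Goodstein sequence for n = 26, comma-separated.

26, 36, 48, 53, 58

base 5: 26 = 5^2 + 1; at 6: 6^2 + 1 = 37; next = 36
base 6: 36 = 6^2; at 7: 7^2 = 49; next = 48
base 7: 48 = 6·7 + 6; at 8: 6·8 + 6 = 54; next = 53
base 8: 53 = 6·8 + 5; at 9: 6·9 + 5 = 59; next = 58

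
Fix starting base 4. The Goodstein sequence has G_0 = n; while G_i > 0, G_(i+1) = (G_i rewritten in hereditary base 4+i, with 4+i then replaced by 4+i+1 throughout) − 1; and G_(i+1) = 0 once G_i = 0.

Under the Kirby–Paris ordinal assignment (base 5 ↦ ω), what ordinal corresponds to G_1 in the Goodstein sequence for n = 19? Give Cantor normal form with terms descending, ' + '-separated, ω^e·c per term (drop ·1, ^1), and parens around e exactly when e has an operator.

ω^2 + 2

G_0=19  [base 4] 4^2 + 3  →[4↦5]→  5^2 + 3 = 28  −1 ⇒ G_1=27
G_1=27  [base 5] 5^2 + 2  →[5↦6]→  6^2 + 2 = 38  −1 ⇒ G_2=37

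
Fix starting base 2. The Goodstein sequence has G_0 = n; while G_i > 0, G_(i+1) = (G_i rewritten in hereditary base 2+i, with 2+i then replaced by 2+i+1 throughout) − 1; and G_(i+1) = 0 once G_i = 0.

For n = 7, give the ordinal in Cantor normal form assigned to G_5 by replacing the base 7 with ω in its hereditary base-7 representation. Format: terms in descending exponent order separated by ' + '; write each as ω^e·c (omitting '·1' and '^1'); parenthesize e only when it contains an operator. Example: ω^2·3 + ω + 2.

ω^ω

step 0: 7 = 2^2 + 2 + 1; sub 3 for 2: 3^3 + 3 + 1; = 31; G_1 = 31−1 = 30
step 1: 30 = 3^3 + 3; sub 4 for 3: 4^4 + 4; = 260; G_2 = 260−1 = 259
step 2: 259 = 4^4 + 3; sub 5 for 4: 5^5 + 3; = 3128; G_3 = 3128−1 = 3127
step 3: 3127 = 5^5 + 2; sub 6 for 5: 6^6 + 2; = 46658; G_4 = 46658−1 = 46657
step 4: 46657 = 6^6 + 1; sub 7 for 6: 7^7 + 1; = 823544; G_5 = 823544−1 = 823543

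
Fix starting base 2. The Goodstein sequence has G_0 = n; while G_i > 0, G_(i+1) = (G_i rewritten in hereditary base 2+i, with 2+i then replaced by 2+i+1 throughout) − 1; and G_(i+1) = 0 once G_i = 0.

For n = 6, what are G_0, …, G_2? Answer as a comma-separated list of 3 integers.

6, 29, 257

G_0=6  [base 2] 2^2 + 2  →[2↦3]→  3^3 + 3 = 30  −1 ⇒ G_1=29
G_1=29  [base 3] 3^3 + 2  →[3↦4]→  4^4 + 2 = 258  −1 ⇒ G_2=257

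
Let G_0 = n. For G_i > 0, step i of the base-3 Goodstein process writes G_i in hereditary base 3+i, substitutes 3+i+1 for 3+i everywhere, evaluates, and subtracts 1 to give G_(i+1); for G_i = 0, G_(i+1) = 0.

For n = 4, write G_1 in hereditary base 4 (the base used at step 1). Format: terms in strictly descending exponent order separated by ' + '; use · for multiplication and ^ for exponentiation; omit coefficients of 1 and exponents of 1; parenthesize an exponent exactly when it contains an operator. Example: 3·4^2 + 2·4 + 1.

4

G_0 = 4. HB_3(4) = 3 + 1. Bump = 5. G_1 = 4.
G_1 = 4. HB_4(4) = 4. Bump = 5. G_2 = 4.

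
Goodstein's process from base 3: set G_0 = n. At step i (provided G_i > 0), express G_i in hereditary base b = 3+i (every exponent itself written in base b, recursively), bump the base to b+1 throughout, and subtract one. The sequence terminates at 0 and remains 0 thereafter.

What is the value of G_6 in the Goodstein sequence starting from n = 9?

24

step 0: 9 = 3^2; sub 4 for 3: 4^2; = 16; G_1 = 16−1 = 15
step 1: 15 = 3·4 + 3; sub 5 for 4: 3·5 + 3; = 18; G_2 = 18−1 = 17
step 2: 17 = 3·5 + 2; sub 6 for 5: 3·6 + 2; = 20; G_3 = 20−1 = 19
step 3: 19 = 3·6 + 1; sub 7 for 6: 3·7 + 1; = 22; G_4 = 22−1 = 21
step 4: 21 = 3·7; sub 8 for 7: 3·8; = 24; G_5 = 24−1 = 23
step 5: 23 = 2·8 + 7; sub 9 for 8: 2·9 + 7; = 25; G_6 = 25−1 = 24
step 6: 24 = 2·9 + 6; sub 10 for 9: 2·10 + 6; = 26; G_7 = 26−1 = 25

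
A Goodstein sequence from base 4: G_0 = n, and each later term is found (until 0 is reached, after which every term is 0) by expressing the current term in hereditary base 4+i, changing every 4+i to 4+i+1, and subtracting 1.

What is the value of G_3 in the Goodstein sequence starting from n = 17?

39

G_0=17  [base 4] 4^2 + 1  →[4↦5]→  5^2 + 1 = 26  −1 ⇒ G_1=25
G_1=25  [base 5] 5^2  →[5↦6]→  6^2 = 36  −1 ⇒ G_2=35
G_2=35  [base 6] 5·6 + 5  →[6↦7]→  5·7 + 5 = 40  −1 ⇒ G_3=39
G_3=39  [base 7] 5·7 + 4  →[7↦8]→  5·8 + 4 = 44  −1 ⇒ G_4=43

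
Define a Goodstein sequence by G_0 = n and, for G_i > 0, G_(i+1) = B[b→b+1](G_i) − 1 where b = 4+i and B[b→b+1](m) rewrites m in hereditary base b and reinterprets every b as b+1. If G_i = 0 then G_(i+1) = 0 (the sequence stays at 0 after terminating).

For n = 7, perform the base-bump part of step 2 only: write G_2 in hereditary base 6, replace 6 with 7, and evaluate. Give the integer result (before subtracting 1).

8

base 4: 7 = 4 + 3; at 5: 5 + 3 = 8; next = 7
base 5: 7 = 5 + 2; at 6: 6 + 2 = 8; next = 7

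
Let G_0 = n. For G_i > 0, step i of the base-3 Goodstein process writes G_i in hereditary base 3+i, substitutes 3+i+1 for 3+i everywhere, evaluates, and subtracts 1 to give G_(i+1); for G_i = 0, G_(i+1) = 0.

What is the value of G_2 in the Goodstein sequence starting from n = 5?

5 —HB3→ 3 + 2 —bump→ 4 + 2 = 6 —(−1)→ 5
5 —HB4→ 4 + 1 —bump→ 5 + 1 = 6 —(−1)→ 5
5 —HB5→ 5 —bump→ 6 = 6 —(−1)→ 5

5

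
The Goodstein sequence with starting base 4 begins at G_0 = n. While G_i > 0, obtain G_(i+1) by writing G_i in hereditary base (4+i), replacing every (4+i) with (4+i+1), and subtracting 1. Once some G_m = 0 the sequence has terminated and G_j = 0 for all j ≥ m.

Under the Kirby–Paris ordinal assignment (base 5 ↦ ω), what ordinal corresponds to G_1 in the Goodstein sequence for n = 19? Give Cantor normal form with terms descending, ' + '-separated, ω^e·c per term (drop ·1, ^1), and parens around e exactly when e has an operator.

(0) 19|_4 = 4^2 + 3 ↦ 5^2 + 3|_5 = 28 ⇒ 27
(1) 27|_5 = 5^2 + 2 ↦ 6^2 + 2|_6 = 38 ⇒ 37

ω^2 + 2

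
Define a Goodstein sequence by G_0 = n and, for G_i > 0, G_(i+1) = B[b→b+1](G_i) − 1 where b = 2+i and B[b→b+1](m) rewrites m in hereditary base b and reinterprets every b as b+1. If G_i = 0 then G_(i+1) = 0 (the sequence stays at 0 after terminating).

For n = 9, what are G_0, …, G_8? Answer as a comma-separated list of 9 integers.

9, 81, 1023, 9842, 140743, 2471826, 50333399, 1162263921, 30000003325

base 2: 9 = 2^(2 + 1) + 1; at 3: 3^(3 + 1) + 1 = 82; next = 81
base 3: 81 = 3^(3 + 1); at 4: 4^(4 + 1) = 1024; next = 1023
base 4: 1023 = 3·4^4 + 3·4^3 + 3·4^2 + 3·4 + 3; at 5: 3·5^5 + 3·5^3 + 3·5^2 + 3·5 + 3 = 9843; next = 9842
base 5: 9842 = 3·5^5 + 3·5^3 + 3·5^2 + 3·5 + 2; at 6: 3·6^6 + 3·6^3 + 3·6^2 + 3·6 + 2 = 140744; next = 140743
base 6: 140743 = 3·6^6 + 3·6^3 + 3·6^2 + 3·6 + 1; at 7: 3·7^7 + 3·7^3 + 3·7^2 + 3·7 + 1 = 2471827; next = 2471826
base 7: 2471826 = 3·7^7 + 3·7^3 + 3·7^2 + 3·7; at 8: 3·8^8 + 3·8^3 + 3·8^2 + 3·8 = 50333400; next = 50333399
base 8: 50333399 = 3·8^8 + 3·8^3 + 3·8^2 + 2·8 + 7; at 9: 3·9^9 + 3·9^3 + 3·9^2 + 2·9 + 7 = 1162263922; next = 1162263921
base 9: 1162263921 = 3·9^9 + 3·9^3 + 3·9^2 + 2·9 + 6; at 10: 3·10^10 + 3·10^3 + 3·10^2 + 2·10 + 6 = 30000003326; next = 30000003325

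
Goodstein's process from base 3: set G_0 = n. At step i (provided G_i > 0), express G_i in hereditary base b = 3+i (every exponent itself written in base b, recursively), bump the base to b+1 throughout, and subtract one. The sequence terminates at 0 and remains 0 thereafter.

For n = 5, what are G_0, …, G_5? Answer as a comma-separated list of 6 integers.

5, 5, 5, 5, 4, 3

G_0=5  [base 3] 3 + 2  →[3↦4]→  4 + 2 = 6  −1 ⇒ G_1=5
G_1=5  [base 4] 4 + 1  →[4↦5]→  5 + 1 = 6  −1 ⇒ G_2=5
G_2=5  [base 5] 5  →[5↦6]→  6 = 6  −1 ⇒ G_3=5
G_3=5  [base 6] 5  →[6↦7]→  5 = 5  −1 ⇒ G_4=4
G_4=4  [base 7] 4  →[7↦8]→  4 = 4  −1 ⇒ G_5=3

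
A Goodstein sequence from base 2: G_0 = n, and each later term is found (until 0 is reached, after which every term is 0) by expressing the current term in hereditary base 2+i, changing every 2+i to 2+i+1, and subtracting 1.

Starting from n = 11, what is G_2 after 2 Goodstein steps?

1027

G_0=11  [base 2] 2^(2 + 1) + 2 + 1  →[2↦3]→  3^(3 + 1) + 3 + 1 = 85  −1 ⇒ G_1=84
G_1=84  [base 3] 3^(3 + 1) + 3  →[3↦4]→  4^(4 + 1) + 4 = 1028  −1 ⇒ G_2=1027
G_2=1027  [base 4] 4^(4 + 1) + 3  →[4↦5]→  5^(5 + 1) + 3 = 15628  −1 ⇒ G_3=15627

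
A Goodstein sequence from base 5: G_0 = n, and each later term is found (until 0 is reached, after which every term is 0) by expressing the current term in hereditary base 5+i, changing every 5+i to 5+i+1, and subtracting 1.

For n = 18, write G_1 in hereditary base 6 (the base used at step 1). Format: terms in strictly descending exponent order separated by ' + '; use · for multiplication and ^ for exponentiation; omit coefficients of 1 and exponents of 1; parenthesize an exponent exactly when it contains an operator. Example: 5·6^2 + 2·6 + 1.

3·6 + 2

(0) 18|_5 = 3·5 + 3 ↦ 3·6 + 3|_6 = 21 ⇒ 20
(1) 20|_6 = 3·6 + 2 ↦ 3·7 + 2|_7 = 23 ⇒ 22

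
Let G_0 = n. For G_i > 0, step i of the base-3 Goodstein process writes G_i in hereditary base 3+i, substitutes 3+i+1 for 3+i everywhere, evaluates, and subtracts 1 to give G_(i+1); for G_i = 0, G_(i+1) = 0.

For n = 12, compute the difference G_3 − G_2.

step 0: 12 = 3^2 + 3; sub 4 for 3: 4^2 + 4; = 20; G_1 = 20−1 = 19
step 1: 19 = 4^2 + 3; sub 5 for 4: 5^2 + 3; = 28; G_2 = 28−1 = 27
step 2: 27 = 5^2 + 2; sub 6 for 5: 6^2 + 2; = 38; G_3 = 38−1 = 37

10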